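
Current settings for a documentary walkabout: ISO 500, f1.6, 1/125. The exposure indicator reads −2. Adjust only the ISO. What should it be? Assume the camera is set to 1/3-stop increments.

ISO 2000

Underexposed by 2 stops → need 2 stops brighter.
ISO: 500 → 640 → 800 → 1000 → 1250 → 1600 → 2000.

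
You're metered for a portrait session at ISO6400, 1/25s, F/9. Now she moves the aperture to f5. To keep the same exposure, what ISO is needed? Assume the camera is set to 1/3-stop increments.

Aperture: f/9 → f/8 → f/7.1 → f/6.3 → f/5.6 → f/5 — 1 2/3 stops larger aperture (brighter).
Need 1 2/3 stops darker from the ISO: 6400 → 5000 → 4000 → 3200 → 2500 → 2000.

ISO 2000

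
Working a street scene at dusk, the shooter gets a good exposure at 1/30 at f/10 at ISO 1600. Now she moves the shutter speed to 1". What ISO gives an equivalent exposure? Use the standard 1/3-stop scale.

Shutter speed: 1/30 → 1/25 → 1/20 → 1/15 → 1/13 → 1/10 → 1/8 → 1/6 → 1/5 → 1/4 → 0.3 → 0.4 → 0.5 → 0.6 → 0.8 → 1 — 5 stops slower (brighter).
Need 5 stops darker from the ISO: 1600 → 1250 → 1000 → 800 → 640 → 500 → 400 → 320 → 250 → 200 → 160 → 125 → 100 → 80 → 64 → 50.

ISO 50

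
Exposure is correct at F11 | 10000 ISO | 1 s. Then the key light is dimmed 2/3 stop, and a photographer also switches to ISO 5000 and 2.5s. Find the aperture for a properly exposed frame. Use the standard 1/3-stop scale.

f/10

Scene light: 2/3 stop darker.
ISO: 10000 → 8000 → 6400 → 5000 — 1 stop lower (darker).
Shutter speed: 1 → 1.3 → 1.6 → 2 → 2.5 — 1 1/3 stops slower (brighter).
Net so far: 1/3 stop darker. Aperture: f/11 → f/10.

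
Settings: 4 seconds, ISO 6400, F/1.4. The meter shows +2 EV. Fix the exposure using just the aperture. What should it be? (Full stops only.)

f/2.8

Overexposed by 2 stops → need 2 stops darker.
Aperture: f/1.4 → f/2 → f/2.8.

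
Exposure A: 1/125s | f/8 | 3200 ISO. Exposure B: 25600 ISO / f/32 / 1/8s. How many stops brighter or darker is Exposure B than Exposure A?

3 stops brighter

Aperture: f/8 → f/11 → f/16 → f/22 → f/32 — 4 stops stopped down (darker).
Shutter speed: 1/125 → 1/60 → 1/30 → 1/15 → 1/8 — 4 stops longer (brighter).
ISO: 3200 → 6400 → 12800 → 25600 — 3 stops higher (brighter).
Net: −4 +4 +3 = +3 stops.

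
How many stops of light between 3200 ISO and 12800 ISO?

3200 → 6400 → 12800 — count the steps: 2 stops.

2 stops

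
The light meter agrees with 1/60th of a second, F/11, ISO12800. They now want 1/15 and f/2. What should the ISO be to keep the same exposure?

ISO 100

Shutter speed: 1/60 → 1/30 → 1/15 — 2 stops slower (brighter).
Aperture: f/11 → f/8 → f/5.6 → f/4 → f/2.8 → f/2 — 5 stops wider (brighter).
Net change so far: 7 stops brighter. Offset with the ISO: 12800 → 6400 → 3200 → 1600 → 800 → 400 → 200 → 100.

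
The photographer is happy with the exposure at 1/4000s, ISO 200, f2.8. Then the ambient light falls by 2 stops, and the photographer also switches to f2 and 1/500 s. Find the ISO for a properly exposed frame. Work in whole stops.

Scene light: 2 stops darker.
Aperture: f/2.8 → f/2 — 1 stop larger aperture (brighter).
Shutter speed: 1/4000 → 1/2000 → 1/1000 → 1/500 — 3 stops longer (brighter).
Net so far: 2 stops brighter. ISO: 200 → 100 → 50.

ISO 50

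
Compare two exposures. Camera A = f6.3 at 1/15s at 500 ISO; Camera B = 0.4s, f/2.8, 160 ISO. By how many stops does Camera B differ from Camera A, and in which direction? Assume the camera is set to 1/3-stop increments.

Aperture: f/6.3 → f/5.6 → f/5 → f/4.5 → f/4 → f/3.5 → f/3.2 → f/2.8 — 2 1/3 stops wider (brighter).
Shutter speed: 1/15 → 1/13 → 1/10 → 1/8 → 1/6 → 1/5 → 1/4 → 0.3 → 0.4 — 2 2/3 stops longer (brighter).
ISO: 500 → 400 → 320 → 250 → 200 → 160 — 1 2/3 stops lower (darker).
Net: +2 1/3 +2 2/3 −1 2/3 = +3 1/3 stops.

3 1/3 stops brighter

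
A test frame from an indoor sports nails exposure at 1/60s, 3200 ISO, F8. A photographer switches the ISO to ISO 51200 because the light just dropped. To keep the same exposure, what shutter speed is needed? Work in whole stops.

ISO: 3200 → 6400 → 12800 → 25600 → 51200 — 4 stops higher (brighter).
Need 4 stops darker from the shutter speed: 1/60 → 1/125 → 1/250 → 1/500 → 1/1000.

1/1000s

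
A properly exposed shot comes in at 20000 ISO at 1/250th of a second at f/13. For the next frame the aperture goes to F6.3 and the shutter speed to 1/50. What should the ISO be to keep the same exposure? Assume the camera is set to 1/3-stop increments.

Aperture: f/13 → f/11 → f/10 → f/9 → f/8 → f/7.1 → f/6.3 — 2 stops opened up (brighter).
Shutter speed: 1/250 → 1/200 → 1/160 → 1/125 → 1/100 → 1/80 → 1/60 → 1/50 — 2 1/3 stops slower (brighter).
Net change so far: 4 1/3 stops brighter. Offset with the ISO: 20000 → 16000 → 12800 → 10000 → 8000 → 6400 → 5000 → 4000 → 3200 → 2500 → 2000 → 1600 → 1250 → 1000.

ISO 1000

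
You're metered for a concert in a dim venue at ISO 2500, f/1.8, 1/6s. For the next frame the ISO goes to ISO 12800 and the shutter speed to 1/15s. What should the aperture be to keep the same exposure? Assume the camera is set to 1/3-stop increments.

f/2.5

ISO: 2500 → 3200 → 4000 → 5000 → 6400 → 8000 → 10000 → 12800 — 2 1/3 stops raised (brighter).
Shutter speed: 1/6 → 1/8 → 1/10 → 1/13 → 1/15 — 1 1/3 stops shorter (darker).
Net change so far: 1 stop brighter. Offset with the aperture: f/1.8 → f/2 → f/2.2 → f/2.5.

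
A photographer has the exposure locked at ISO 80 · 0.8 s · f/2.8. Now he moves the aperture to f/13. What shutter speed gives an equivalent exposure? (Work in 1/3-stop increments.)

Aperture: f/2.8 → f/3.2 → f/3.5 → f/4 → f/4.5 → f/5 → f/5.6 → f/6.3 → f/7.1 → f/8 → f/9 → f/10 → f/11 → f/13 — 4 1/3 stops narrower (darker).
Need 4 1/3 stops brighter from the shutter speed: 0.8 → 1 → 1.3 → 1.6 → 2 → 2.5 → 3.2 → 4 → 5 → 6 → 8 → 10 → 13 → 15.

15 s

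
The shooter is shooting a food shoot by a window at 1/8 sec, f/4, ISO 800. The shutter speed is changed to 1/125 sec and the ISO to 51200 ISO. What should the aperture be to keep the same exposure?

f/8

Shutter speed: 1/8 → 1/15 → 1/30 → 1/60 → 1/125 — 4 stops faster (darker).
ISO: 800 → 1600 → 3200 → 6400 → 12800 → 25600 → 51200 — 6 stops higher (brighter).
Net change so far: 2 stops brighter. Offset with the aperture: f/4 → f/5.6 → f/8.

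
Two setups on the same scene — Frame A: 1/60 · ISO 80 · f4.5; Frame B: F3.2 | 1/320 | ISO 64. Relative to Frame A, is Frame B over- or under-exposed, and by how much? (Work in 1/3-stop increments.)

Aperture: f/4.5 → f/4 → f/3.5 → f/3.2 — 1 stop larger aperture (brighter).
Shutter speed: 1/60 → 1/80 → 1/100 → 1/125 → 1/160 → 1/200 → 1/250 → 1/320 — 2 1/3 stops shorter (darker).
ISO: 80 → 64 — 1/3 stop lower (darker).
Net: +1 −2 1/3 −1/3 = −1 2/3 stops.

1 2/3 stops darker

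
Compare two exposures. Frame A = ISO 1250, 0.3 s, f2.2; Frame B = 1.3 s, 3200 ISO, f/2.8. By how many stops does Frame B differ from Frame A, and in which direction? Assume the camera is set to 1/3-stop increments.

Aperture: f/2.2 → f/2.5 → f/2.8 — 2/3 stop narrower (darker).
Shutter speed: 0.3 → 0.4 → 0.5 → 0.6 → 0.8 → 1 → 1.3 — 2 stops slower (brighter).
ISO: 1250 → 1600 → 2000 → 2500 → 3200 — 1 1/3 stops higher (brighter).
Net: −2/3 +2 +1 1/3 = +2 2/3 stops.

2 2/3 stops brighter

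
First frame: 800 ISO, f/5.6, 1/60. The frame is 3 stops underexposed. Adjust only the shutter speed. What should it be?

1/8s

Underexposed by 3 stops → need 3 stops brighter.
Shutter speed: 1/60 → 1/30 → 1/15 → 1/8.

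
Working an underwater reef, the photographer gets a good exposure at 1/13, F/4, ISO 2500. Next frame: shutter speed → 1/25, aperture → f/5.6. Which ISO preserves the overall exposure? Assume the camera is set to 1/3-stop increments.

Shutter speed: 1/13 → 1/15 → 1/20 → 1/25 — 1 stop faster (darker).
Aperture: f/4 → f/4.5 → f/5 → f/5.6 — 1 stop narrower (darker).
Net change so far: 2 stops darker. Offset with the ISO: 2500 → 3200 → 4000 → 5000 → 6400 → 8000 → 10000.

ISO 10000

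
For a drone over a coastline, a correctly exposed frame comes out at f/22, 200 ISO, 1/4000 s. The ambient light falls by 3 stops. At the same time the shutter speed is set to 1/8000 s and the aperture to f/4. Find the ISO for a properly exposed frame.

Scene light: 3 stops darker.
Shutter speed: 1/4000 → 1/8000 — 1 stop faster (darker).
Aperture: f/22 → f/16 → f/11 → f/8 → f/5.6 → f/4 — 5 stops wider (brighter).
Net so far: 1 stop brighter. ISO: 200 → 100.

ISO 100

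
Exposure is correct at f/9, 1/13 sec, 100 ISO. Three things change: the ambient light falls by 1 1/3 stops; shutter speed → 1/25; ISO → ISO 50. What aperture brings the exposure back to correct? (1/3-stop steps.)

f/2.8

Scene light: 1 1/3 stops darker.
Shutter speed: 1/13 → 1/15 → 1/20 → 1/25 — 1 stop faster (darker).
ISO: 100 → 80 → 64 → 50 — 1 stop dropped (darker).
Net so far: 3 1/3 stops darker. Aperture: f/9 → f/8 → f/7.1 → f/6.3 → f/5.6 → f/5 → f/4.5 → f/4 → f/3.5 → f/3.2 → f/2.8.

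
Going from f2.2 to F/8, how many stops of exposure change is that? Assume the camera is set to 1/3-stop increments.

3 2/3 stops

f/2.2 → f/2.5 → f/2.8 → f/3.2 → f/3.5 → f/4 → f/4.5 → f/5 → f/5.6 → f/6.3 → f/7.1 → f/8 — count the steps: 11 third-stops = 3 2/3 stops.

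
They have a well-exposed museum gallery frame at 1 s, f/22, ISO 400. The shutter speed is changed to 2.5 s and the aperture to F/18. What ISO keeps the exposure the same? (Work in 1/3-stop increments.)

ISO 100

Shutter speed: 1 → 1.3 → 1.6 → 2 → 2.5 — 1 1/3 stops slower (brighter).
Aperture: f/22 → f/20 → f/18 — 2/3 stop larger aperture (brighter).
Net change so far: 2 stops brighter. Offset with the ISO: 400 → 320 → 250 → 200 → 160 → 125 → 100.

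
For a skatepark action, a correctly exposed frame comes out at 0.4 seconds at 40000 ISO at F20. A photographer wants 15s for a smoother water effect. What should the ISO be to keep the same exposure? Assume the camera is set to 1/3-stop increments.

ISO 1000

Shutter speed: 0.4 → 0.5 → 0.6 → 0.8 → 1 → 1.3 → 1.6 → 2 → 2.5 → 3.2 → 4 → 5 → 6 → 8 → 10 → 13 → 15 — 5 1/3 stops slower (brighter).
Need 5 1/3 stops darker from the ISO: 40000 → 32000 → 25600 → 20000 → 16000 → 12800 → 10000 → 8000 → 6400 → 5000 → 4000 → 3200 → 2500 → 2000 → 1600 → 1250 → 1000.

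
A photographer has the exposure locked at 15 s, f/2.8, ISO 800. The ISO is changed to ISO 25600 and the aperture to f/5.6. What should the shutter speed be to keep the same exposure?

2 s

ISO: 800 → 1600 → 3200 → 6400 → 12800 → 25600 — 5 stops raised (brighter).
Aperture: f/2.8 → f/4 → f/5.6 — 2 stops narrower (darker).
Net change so far: 3 stops brighter. Offset with the shutter speed: 15 → 8 → 4 → 2.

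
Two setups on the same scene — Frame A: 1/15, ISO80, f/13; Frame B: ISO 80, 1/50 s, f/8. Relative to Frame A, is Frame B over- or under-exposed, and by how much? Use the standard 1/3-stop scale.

Aperture: f/13 → f/11 → f/10 → f/9 → f/8 — 1 1/3 stops wider (brighter).
Shutter speed: 1/15 → 1/20 → 1/25 → 1/30 → 1/40 → 1/50 — 1 2/3 stops shorter (darker).
ISO: unchanged.
Net: +1 1/3 −1 2/3 = −1/3 stops.

1/3 stop darker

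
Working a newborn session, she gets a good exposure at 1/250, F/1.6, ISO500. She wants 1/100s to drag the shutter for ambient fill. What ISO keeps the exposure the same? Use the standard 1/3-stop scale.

Shutter speed: 1/250 → 1/200 → 1/160 → 1/125 → 1/100 — 1 1/3 stops longer (brighter).
Need 1 1/3 stops darker from the ISO: 500 → 400 → 320 → 250 → 200.

ISO 200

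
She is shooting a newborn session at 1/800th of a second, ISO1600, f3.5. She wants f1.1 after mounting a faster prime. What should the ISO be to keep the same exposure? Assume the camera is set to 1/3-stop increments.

ISO 160

Aperture: f/3.5 → f/3.2 → f/2.8 → f/2.5 → f/2.2 → f/2 → f/1.8 → f/1.6 → f/1.4 → f/1.2 → f/1.1 — 3 1/3 stops larger aperture (brighter).
Need 3 1/3 stops darker from the ISO: 1600 → 1250 → 1000 → 800 → 640 → 500 → 400 → 320 → 250 → 200 → 160.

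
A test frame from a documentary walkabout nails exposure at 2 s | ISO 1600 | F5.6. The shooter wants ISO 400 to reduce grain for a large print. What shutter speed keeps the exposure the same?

ISO: 1600 → 800 → 400 — 2 stops dropped (darker).
Need 2 stops brighter from the shutter speed: 2 → 4 → 8.

8 s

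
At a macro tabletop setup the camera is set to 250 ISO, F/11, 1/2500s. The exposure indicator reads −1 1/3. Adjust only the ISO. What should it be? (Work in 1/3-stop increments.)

Underexposed by 1 1/3 stops → need 1 1/3 stops brighter.
ISO: 250 → 320 → 400 → 500 → 640.

ISO 640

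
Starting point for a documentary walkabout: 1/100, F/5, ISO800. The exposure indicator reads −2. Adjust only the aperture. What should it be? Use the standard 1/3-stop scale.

Underexposed by 2 stops → need 2 stops brighter.
Aperture: f/5 → f/4.5 → f/4 → f/3.5 → f/3.2 → f/2.8 → f/2.5.

f/2.5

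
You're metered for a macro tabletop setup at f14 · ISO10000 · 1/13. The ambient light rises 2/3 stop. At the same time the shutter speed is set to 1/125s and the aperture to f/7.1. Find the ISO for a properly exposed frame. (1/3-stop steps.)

Scene light: 2/3 stop brighter.
Shutter speed: 1/13 → 1/15 → 1/20 → 1/25 → 1/30 → 1/40 → 1/50 → 1/60 → 1/80 → 1/100 → 1/125 — 3 1/3 stops faster (darker).
Aperture: f/14 → f/13 → f/11 → f/10 → f/9 → f/8 → f/7.1 — 2 stops opened up (brighter).
Net so far: 2/3 stop darker. ISO: 10000 → 12800 → 16000.

ISO 16000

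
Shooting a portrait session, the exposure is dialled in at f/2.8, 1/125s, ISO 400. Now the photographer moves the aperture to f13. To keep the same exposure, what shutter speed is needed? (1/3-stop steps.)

Aperture: f/2.8 → f/3.2 → f/3.5 → f/4 → f/4.5 → f/5 → f/5.6 → f/6.3 → f/7.1 → f/8 → f/9 → f/10 → f/11 → f/13 — 4 1/3 stops narrower (darker).
Need 4 1/3 stops brighter from the shutter speed: 1/125 → 1/100 → 1/80 → 1/60 → 1/50 → 1/40 → 1/30 → 1/25 → 1/20 → 1/15 → 1/13 → 1/10 → 1/8 → 1/6.

1/6s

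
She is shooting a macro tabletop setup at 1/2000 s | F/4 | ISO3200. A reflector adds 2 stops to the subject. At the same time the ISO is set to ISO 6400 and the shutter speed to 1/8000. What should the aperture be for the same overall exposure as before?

Scene light: 2 stops brighter.
ISO: 3200 → 6400 — 1 stop raised (brighter).
Shutter speed: 1/2000 → 1/4000 → 1/8000 — 2 stops shorter (darker).
Net so far: 1 stop brighter. Aperture: f/4 → f/5.6.

f/5.6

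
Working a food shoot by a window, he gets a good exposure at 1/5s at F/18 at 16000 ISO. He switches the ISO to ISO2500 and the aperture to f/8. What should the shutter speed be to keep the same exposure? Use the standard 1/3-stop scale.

1/4s

ISO: 16000 → 12800 → 10000 → 8000 → 6400 → 5000 → 4000 → 3200 → 2500 — 2 2/3 stops dropped (darker).
Aperture: f/18 → f/16 → f/14 → f/13 → f/11 → f/10 → f/9 → f/8 — 2 1/3 stops wider (brighter).
Net change so far: 1/3 stop darker. Offset with the shutter speed: 1/5 → 1/4.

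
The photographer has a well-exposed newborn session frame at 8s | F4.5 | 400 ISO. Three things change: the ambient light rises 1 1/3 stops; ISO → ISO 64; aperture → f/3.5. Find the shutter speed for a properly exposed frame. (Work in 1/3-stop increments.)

13 s

Scene light: 1 1/3 stops brighter.
ISO: 400 → 320 → 250 → 200 → 160 → 125 → 100 → 80 → 64 — 2 2/3 stops lower (darker).
Aperture: f/4.5 → f/4 → f/3.5 — 2/3 stop larger aperture (brighter).
Net so far: 2/3 stop darker. Shutter speed: 8 → 10 → 13.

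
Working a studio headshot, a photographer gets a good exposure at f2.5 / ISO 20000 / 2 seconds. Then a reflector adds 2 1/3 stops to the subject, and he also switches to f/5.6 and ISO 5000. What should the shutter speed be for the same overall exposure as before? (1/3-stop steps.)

Scene light: 2 1/3 stops brighter.
Aperture: f/2.5 → f/2.8 → f/3.2 → f/3.5 → f/4 → f/4.5 → f/5 → f/5.6 — 2 1/3 stops smaller aperture (darker).
ISO: 20000 → 16000 → 12800 → 10000 → 8000 → 6400 → 5000 — 2 stops dropped (darker).
Net so far: 2 stops darker. Shutter speed: 2 → 2.5 → 3.2 → 4 → 5 → 6 → 8.

8 s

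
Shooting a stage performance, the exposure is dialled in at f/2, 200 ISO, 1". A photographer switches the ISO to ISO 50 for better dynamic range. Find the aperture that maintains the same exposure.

f/1.0

ISO: 200 → 100 → 50 — 2 stops dropped (darker).
Need 2 stops brighter from the aperture: f/2 → f/1.4 → f/1.0.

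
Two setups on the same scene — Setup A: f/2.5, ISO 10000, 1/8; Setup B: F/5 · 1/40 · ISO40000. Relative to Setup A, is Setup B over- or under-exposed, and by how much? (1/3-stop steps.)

Aperture: f/2.5 → f/2.8 → f/3.2 → f/3.5 → f/4 → f/4.5 → f/5 — 2 stops narrower (darker).
Shutter speed: 1/8 → 1/10 → 1/13 → 1/15 → 1/20 → 1/25 → 1/30 → 1/40 — 2 1/3 stops faster (darker).
ISO: 10000 → 12800 → 16000 → 20000 → 25600 → 32000 → 40000 — 2 stops raised (brighter).
Net: −2 −2 1/3 +2 = −2 1/3 stops.

2 1/3 stops darker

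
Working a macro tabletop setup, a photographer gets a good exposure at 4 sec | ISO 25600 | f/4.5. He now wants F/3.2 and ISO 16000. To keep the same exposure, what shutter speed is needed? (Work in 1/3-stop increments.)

3.2 s

Aperture: f/4.5 → f/4 → f/3.5 → f/3.2 — 1 stop larger aperture (brighter).
ISO: 25600 → 20000 → 16000 — 2/3 stop lower (darker).
Net change so far: 1/3 stop brighter. Offset with the shutter speed: 4 → 3.2.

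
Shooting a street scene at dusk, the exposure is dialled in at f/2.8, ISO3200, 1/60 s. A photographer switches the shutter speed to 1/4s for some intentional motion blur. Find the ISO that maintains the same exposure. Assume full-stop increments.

Shutter speed: 1/60 → 1/30 → 1/15 → 1/8 → 1/4 — 4 stops slower (brighter).
Need 4 stops darker from the ISO: 3200 → 1600 → 800 → 400 → 200.

ISO 200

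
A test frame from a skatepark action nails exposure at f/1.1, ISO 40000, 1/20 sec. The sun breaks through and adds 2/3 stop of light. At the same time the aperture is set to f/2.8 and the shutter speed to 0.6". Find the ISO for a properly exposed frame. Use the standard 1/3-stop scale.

Scene light: 2/3 stop brighter.
Aperture: f/1.1 → f/1.2 → f/1.4 → f/1.6 → f/1.8 → f/2 → f/2.2 → f/2.5 → f/2.8 — 2 2/3 stops stopped down (darker).
Shutter speed: 1/20 → 1/15 → 1/13 → 1/10 → 1/8 → 1/6 → 1/5 → 1/4 → 0.3 → 0.4 → 0.5 → 0.6 — 3 2/3 stops slower (brighter).
Net so far: 1 2/3 stops brighter. ISO: 40000 → 32000 → 25600 → 20000 → 16000 → 12800.

ISO 12800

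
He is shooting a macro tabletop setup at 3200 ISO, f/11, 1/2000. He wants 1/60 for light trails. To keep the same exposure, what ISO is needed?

ISO 100

Shutter speed: 1/2000 → 1/1000 → 1/500 → 1/250 → 1/125 → 1/60 — 5 stops longer (brighter).
Need 5 stops darker from the ISO: 3200 → 1600 → 800 → 400 → 200 → 100.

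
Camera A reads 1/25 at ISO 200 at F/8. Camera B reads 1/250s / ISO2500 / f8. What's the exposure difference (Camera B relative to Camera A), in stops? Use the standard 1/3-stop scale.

Aperture: unchanged.
Shutter speed: 1/25 → 1/30 → 1/40 → 1/50 → 1/60 → 1/80 → 1/100 → 1/125 → 1/160 → 1/200 → 1/250 — 3 1/3 stops faster (darker).
ISO: 200 → 250 → 320 → 400 → 500 → 640 → 800 → 1000 → 1250 → 1600 → 2000 → 2500 — 3 2/3 stops raised (brighter).
Net: −3 1/3 +3 2/3 = +1/3 stops.

1/3 stop brighter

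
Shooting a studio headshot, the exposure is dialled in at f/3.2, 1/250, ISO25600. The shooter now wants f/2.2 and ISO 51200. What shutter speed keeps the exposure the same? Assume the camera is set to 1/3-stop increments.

Aperture: f/3.2 → f/2.8 → f/2.5 → f/2.2 — 1 stop opened up (brighter).
ISO: 25600 → 32000 → 40000 → 51200 — 1 stop higher (brighter).
Net change so far: 2 stops brighter. Offset with the shutter speed: 1/250 → 1/320 → 1/400 → 1/500 → 1/640 → 1/800 → 1/1000.

1/1000s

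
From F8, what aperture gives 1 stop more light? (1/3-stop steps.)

Aperture: f/8 → f/7.1 → f/6.3 → f/5.6 — 1 stop larger aperture (brighter).

f/5.6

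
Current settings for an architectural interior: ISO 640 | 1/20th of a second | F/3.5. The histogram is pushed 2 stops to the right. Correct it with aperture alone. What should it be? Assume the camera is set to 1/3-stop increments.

Overexposed by 2 stops → need 2 stops darker.
Aperture: f/3.5 → f/4 → f/4.5 → f/5 → f/5.6 → f/6.3 → f/7.1.

f/7.1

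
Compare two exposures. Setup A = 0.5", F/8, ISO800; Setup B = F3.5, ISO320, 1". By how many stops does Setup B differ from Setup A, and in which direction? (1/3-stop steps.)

Aperture: f/8 → f/7.1 → f/6.3 → f/5.6 → f/5 → f/4.5 → f/4 → f/3.5 — 2 1/3 stops wider (brighter).
Shutter speed: 0.5 → 0.6 → 0.8 → 1 — 1 stop longer (brighter).
ISO: 800 → 640 → 500 → 400 → 320 — 1 1/3 stops dropped (darker).
Net: +2 1/3 +1 −1 1/3 = +2 stops.

2 stops brighter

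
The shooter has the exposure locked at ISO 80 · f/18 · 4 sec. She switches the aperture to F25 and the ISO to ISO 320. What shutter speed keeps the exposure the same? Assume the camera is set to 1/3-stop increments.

2 s

Aperture: f/18 → f/20 → f/22 → f/25 — 1 stop narrower (darker).
ISO: 80 → 100 → 125 → 160 → 200 → 250 → 320 — 2 stops raised (brighter).
Net change so far: 1 stop brighter. Offset with the shutter speed: 4 → 3.2 → 2.5 → 2.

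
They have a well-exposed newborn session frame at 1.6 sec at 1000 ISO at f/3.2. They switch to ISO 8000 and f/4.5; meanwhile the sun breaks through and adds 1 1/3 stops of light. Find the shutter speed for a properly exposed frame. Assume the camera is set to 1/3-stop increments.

1/6s

Scene light: 1 1/3 stops brighter.
ISO: 1000 → 1250 → 1600 → 2000 → 2500 → 3200 → 4000 → 5000 → 6400 → 8000 — 3 stops raised (brighter).
Aperture: f/3.2 → f/3.5 → f/4 → f/4.5 — 1 stop narrower (darker).
Net so far: 3 1/3 stops brighter. Shutter speed: 1.6 → 1.3 → 1 → 0.8 → 0.6 → 0.5 → 0.4 → 0.3 → 1/4 → 1/5 → 1/6.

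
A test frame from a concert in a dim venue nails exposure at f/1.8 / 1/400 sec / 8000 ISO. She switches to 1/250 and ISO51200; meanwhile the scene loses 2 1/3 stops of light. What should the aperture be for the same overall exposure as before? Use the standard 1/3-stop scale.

Scene light: 2 1/3 stops darker.
Shutter speed: 1/400 → 1/320 → 1/250 — 2/3 stop longer (brighter).
ISO: 8000 → 10000 → 12800 → 16000 → 20000 → 25600 → 32000 → 40000 → 51200 — 2 2/3 stops higher (brighter).
Net so far: 1 stop brighter. Aperture: f/1.8 → f/2 → f/2.2 → f/2.5.

f/2.5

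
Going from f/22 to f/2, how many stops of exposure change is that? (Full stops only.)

7 stops

f/22 → f/16 → f/11 → f/8 → f/5.6 → f/4 → f/2.8 → f/2 — count the steps: 7 stops.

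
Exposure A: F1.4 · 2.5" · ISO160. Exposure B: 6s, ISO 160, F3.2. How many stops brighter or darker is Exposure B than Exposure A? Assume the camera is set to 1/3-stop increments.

Aperture: f/1.4 → f/1.6 → f/1.8 → f/2 → f/2.2 → f/2.5 → f/2.8 → f/3.2 — 2 1/3 stops smaller aperture (darker).
Shutter speed: 2.5 → 3.2 → 4 → 5 → 6 — 1 1/3 stops slower (brighter).
ISO: unchanged.
Net: −2 1/3 +1 1/3 = −1 stop.

1 stop darker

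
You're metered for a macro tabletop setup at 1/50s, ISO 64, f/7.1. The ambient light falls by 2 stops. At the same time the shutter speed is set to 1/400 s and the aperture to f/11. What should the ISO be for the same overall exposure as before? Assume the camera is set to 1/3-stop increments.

Scene light: 2 stops darker.
Shutter speed: 1/50 → 1/60 → 1/80 → 1/100 → 1/125 → 1/160 → 1/200 → 1/250 → 1/320 → 1/400 — 3 stops shorter (darker).
Aperture: f/7.1 → f/8 → f/9 → f/10 → f/11 — 1 1/3 stops narrower (darker).
Net so far: 6 1/3 stops darker. ISO: 64 → 80 → 100 → 125 → 160 → 200 → 250 → 320 → 400 → 500 → 640 → 800 → 1000 → 1250 → 1600 → 2000 → 2500 → 3200 → 4000 → 5000.

ISO 5000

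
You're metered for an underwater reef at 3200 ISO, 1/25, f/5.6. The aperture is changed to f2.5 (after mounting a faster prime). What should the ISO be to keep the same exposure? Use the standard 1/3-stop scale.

Aperture: f/5.6 → f/5 → f/4.5 → f/4 → f/3.5 → f/3.2 → f/2.8 → f/2.5 — 2 1/3 stops wider (brighter).
Need 2 1/3 stops darker from the ISO: 3200 → 2500 → 2000 → 1600 → 1250 → 1000 → 800 → 640.

ISO 640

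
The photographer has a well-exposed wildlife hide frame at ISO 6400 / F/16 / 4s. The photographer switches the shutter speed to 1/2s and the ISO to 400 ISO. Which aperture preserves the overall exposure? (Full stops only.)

f/1.4

Shutter speed: 4 → 2 → 1 → 1/2 — 3 stops shorter (darker).
ISO: 6400 → 3200 → 1600 → 800 → 400 — 4 stops dropped (darker).
Net change so far: 7 stops darker. Offset with the aperture: f/16 → f/11 → f/8 → f/5.6 → f/4 → f/2.8 → f/2 → f/1.4.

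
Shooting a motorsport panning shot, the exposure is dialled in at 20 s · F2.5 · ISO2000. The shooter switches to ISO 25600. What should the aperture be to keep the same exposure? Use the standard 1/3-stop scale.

ISO: 2000 → 2500 → 3200 → 4000 → 5000 → 6400 → 8000 → 10000 → 12800 → 16000 → 20000 → 25600 — 3 2/3 stops raised (brighter).
Need 3 2/3 stops darker from the aperture: f/2.5 → f/2.8 → f/3.2 → f/3.5 → f/4 → f/4.5 → f/5 → f/5.6 → f/6.3 → f/7.1 → f/8 → f/9.

f/9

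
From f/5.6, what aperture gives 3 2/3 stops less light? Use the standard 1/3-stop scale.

f/20

Aperture: f/5.6 → f/6.3 → f/7.1 → f/8 → f/9 → f/10 → f/11 → f/13 → f/14 → f/16 → f/18 → f/20 — 3 2/3 stops stopped down (darker).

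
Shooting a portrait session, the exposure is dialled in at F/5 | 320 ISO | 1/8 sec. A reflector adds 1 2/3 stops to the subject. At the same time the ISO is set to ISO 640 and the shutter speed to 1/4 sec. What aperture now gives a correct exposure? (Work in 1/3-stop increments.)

Scene light: 1 2/3 stops brighter.
ISO: 320 → 400 → 500 → 640 — 1 stop higher (brighter).
Shutter speed: 1/8 → 1/6 → 1/5 → 1/4 — 1 stop slower (brighter).
Net so far: 3 2/3 stops brighter. Aperture: f/5 → f/5.6 → f/6.3 → f/7.1 → f/8 → f/9 → f/10 → f/11 → f/13 → f/14 → f/16 → f/18.

f/18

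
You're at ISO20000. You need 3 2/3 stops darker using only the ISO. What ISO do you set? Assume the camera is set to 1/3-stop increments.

ISO: 20000 → 16000 → 12800 → 10000 → 8000 → 6400 → 5000 → 4000 → 3200 → 2500 → 2000 → 1600 — 3 2/3 stops lower (darker).

ISO 1600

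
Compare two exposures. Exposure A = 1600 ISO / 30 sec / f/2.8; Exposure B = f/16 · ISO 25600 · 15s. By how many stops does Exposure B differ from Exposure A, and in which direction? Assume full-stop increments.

Aperture: f/2.8 → f/4 → f/5.6 → f/8 → f/11 → f/16 — 5 stops stopped down (darker).
Shutter speed: 30 → 15 — 1 stop shorter (darker).
ISO: 1600 → 3200 → 6400 → 12800 → 25600 — 4 stops raised (brighter).
Net: −5 −1 +4 = −2 stops.

2 stops darker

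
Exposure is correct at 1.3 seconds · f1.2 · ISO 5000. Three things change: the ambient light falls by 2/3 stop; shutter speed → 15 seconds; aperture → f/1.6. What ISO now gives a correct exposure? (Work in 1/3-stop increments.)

Scene light: 2/3 stop darker.
Shutter speed: 1.3 → 1.6 → 2 → 2.5 → 3.2 → 4 → 5 → 6 → 8 → 10 → 13 → 15 — 3 2/3 stops slower (brighter).
Aperture: f/1.2 → f/1.4 → f/1.6 — 2/3 stop smaller aperture (darker).
Net so far: 2 1/3 stops brighter. ISO: 5000 → 4000 → 3200 → 2500 → 2000 → 1600 → 1250 → 1000.

ISO 1000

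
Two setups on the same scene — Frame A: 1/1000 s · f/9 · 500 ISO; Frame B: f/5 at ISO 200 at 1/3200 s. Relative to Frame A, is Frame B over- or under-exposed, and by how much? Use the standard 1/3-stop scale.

1 1/3 stops darker

Aperture: f/9 → f/8 → f/7.1 → f/6.3 → f/5.6 → f/5 — 1 2/3 stops wider (brighter).
Shutter speed: 1/1000 → 1/1250 → 1/1600 → 1/2000 → 1/2500 → 1/3200 — 1 2/3 stops shorter (darker).
ISO: 500 → 400 → 320 → 250 → 200 — 1 1/3 stops dropped (darker).
Net: +1 2/3 −1 2/3 −1 1/3 = −1 1/3 stops.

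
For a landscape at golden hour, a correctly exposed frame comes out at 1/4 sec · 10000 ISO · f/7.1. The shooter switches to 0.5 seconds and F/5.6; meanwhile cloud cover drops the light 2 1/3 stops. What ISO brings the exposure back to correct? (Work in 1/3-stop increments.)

ISO 16000

Scene light: 2 1/3 stops darker.
Shutter speed: 1/4 → 0.3 → 0.4 → 0.5 — 1 stop slower (brighter).
Aperture: f/7.1 → f/6.3 → f/5.6 — 2/3 stop larger aperture (brighter).
Net so far: 2/3 stop darker. ISO: 10000 → 12800 → 16000.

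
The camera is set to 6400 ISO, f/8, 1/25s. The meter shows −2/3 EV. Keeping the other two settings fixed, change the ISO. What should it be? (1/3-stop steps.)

ISO 10000

Underexposed by 2/3 stop → need 2/3 stop brighter.
ISO: 6400 → 8000 → 10000.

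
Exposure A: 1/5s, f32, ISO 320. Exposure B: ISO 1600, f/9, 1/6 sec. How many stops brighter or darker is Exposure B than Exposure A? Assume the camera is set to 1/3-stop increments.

5 2/3 stops brighter

Aperture: f/32 → f/29 → f/25 → f/22 → f/20 → f/18 → f/16 → f/14 → f/13 → f/11 → f/10 → f/9 — 3 2/3 stops opened up (brighter).
Shutter speed: 1/5 → 1/6 — 1/3 stop shorter (darker).
ISO: 320 → 400 → 500 → 640 → 800 → 1000 → 1250 → 1600 — 2 1/3 stops raised (brighter).
Net: +3 2/3 −1/3 +2 1/3 = +5 2/3 stops.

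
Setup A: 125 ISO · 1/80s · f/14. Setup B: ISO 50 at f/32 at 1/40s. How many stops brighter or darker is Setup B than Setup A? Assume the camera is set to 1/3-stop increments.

Aperture: f/14 → f/16 → f/18 → f/20 → f/22 → f/25 → f/29 → f/32 — 2 1/3 stops stopped down (darker).
Shutter speed: 1/80 → 1/60 → 1/50 → 1/40 — 1 stop slower (brighter).
ISO: 125 → 100 → 80 → 64 → 50 — 1 1/3 stops dropped (darker).
Net: −2 1/3 +1 −1 1/3 = −2 2/3 stops.

2 2/3 stops darker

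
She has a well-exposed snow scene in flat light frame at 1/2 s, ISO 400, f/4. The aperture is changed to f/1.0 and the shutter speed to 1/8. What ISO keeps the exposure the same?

ISO 100

Aperture: f/4 → f/2.8 → f/2 → f/1.4 → f/1.0 — 4 stops wider (brighter).
Shutter speed: 1/2 → 1/4 → 1/8 — 2 stops faster (darker).
Net change so far: 2 stops brighter. Offset with the ISO: 400 → 200 → 100.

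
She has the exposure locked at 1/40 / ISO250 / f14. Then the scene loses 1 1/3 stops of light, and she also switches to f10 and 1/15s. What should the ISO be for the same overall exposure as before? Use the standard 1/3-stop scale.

ISO 125

Scene light: 1 1/3 stops darker.
Aperture: f/14 → f/13 → f/11 → f/10 — 1 stop wider (brighter).
Shutter speed: 1/40 → 1/30 → 1/25 → 1/20 → 1/15 — 1 1/3 stops slower (brighter).
Net so far: 1 stop brighter. ISO: 250 → 200 → 160 → 125.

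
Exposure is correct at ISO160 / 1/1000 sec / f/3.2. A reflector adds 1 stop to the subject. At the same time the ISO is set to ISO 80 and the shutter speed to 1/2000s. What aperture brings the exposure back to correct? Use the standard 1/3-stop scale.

f/2.2

Scene light: 1 stop brighter.
ISO: 160 → 125 → 100 → 80 — 1 stop lower (darker).
Shutter speed: 1/1000 → 1/1250 → 1/1600 → 1/2000 — 1 stop shorter (darker).
Net so far: 1 stop darker. Aperture: f/3.2 → f/2.8 → f/2.5 → f/2.2.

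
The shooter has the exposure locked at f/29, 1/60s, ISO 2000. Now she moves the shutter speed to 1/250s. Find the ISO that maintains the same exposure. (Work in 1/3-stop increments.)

Shutter speed: 1/60 → 1/80 → 1/100 → 1/125 → 1/160 → 1/200 → 1/250 — 2 stops shorter (darker).
Need 2 stops brighter from the ISO: 2000 → 2500 → 3200 → 4000 → 5000 → 6400 → 8000.

ISO 8000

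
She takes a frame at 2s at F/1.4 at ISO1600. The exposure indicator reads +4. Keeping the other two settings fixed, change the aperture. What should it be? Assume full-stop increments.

Overexposed by 4 stops → need 4 stops darker.
Aperture: f/1.4 → f/2 → f/2.8 → f/4 → f/5.6.

f/5.6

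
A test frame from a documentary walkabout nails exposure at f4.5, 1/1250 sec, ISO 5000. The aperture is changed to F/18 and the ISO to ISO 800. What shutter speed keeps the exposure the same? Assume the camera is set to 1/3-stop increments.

1/13s

Aperture: f/4.5 → f/5 → f/5.6 → f/6.3 → f/7.1 → f/8 → f/9 → f/10 → f/11 → f/13 → f/14 → f/16 → f/18 — 4 stops stopped down (darker).
ISO: 5000 → 4000 → 3200 → 2500 → 2000 → 1600 → 1250 → 1000 → 800 — 2 2/3 stops lower (darker).
Net change so far: 6 2/3 stops darker. Offset with the shutter speed: 1/1250 → 1/1000 → 1/800 → 1/640 → 1/500 → 1/400 → 1/320 → 1/250 → 1/200 → 1/160 → 1/125 → 1/100 → 1/80 → 1/60 → 1/50 → 1/40 → 1/30 → 1/25 → 1/20 → 1/15 → 1/13.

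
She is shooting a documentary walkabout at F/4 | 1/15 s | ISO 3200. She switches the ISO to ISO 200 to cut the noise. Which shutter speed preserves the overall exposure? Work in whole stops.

ISO: 3200 → 1600 → 800 → 400 → 200 — 4 stops lower (darker).
Need 4 stops brighter from the shutter speed: 1/15 → 1/8 → 1/4 → 1/2 → 1.

1 s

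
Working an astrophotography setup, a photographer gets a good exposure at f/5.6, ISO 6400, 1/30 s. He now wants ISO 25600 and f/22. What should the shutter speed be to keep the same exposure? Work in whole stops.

1/8s

ISO: 6400 → 12800 → 25600 — 2 stops higher (brighter).
Aperture: f/5.6 → f/8 → f/11 → f/16 → f/22 — 4 stops narrower (darker).
Net change so far: 2 stops darker. Offset with the shutter speed: 1/30 → 1/15 → 1/8.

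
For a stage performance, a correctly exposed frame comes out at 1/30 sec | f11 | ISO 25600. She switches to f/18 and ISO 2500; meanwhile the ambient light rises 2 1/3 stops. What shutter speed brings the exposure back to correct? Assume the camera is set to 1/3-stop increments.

1/6s

Scene light: 2 1/3 stops brighter.
Aperture: f/11 → f/13 → f/14 → f/16 → f/18 — 1 1/3 stops narrower (darker).
ISO: 25600 → 20000 → 16000 → 12800 → 10000 → 8000 → 6400 → 5000 → 4000 → 3200 → 2500 — 3 1/3 stops dropped (darker).
Net so far: 2 1/3 stops darker. Shutter speed: 1/30 → 1/25 → 1/20 → 1/15 → 1/13 → 1/10 → 1/8 → 1/6.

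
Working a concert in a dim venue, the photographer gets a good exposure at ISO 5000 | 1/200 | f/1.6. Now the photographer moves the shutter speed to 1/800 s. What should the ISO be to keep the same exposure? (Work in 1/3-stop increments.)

ISO 20000

Shutter speed: 1/200 → 1/250 → 1/320 → 1/400 → 1/500 → 1/640 → 1/800 — 2 stops shorter (darker).
Need 2 stops brighter from the ISO: 5000 → 6400 → 8000 → 10000 → 12800 → 16000 → 20000.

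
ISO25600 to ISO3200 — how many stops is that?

3 stops

25600 → 12800 → 6400 → 3200 — count the steps: 3 stops.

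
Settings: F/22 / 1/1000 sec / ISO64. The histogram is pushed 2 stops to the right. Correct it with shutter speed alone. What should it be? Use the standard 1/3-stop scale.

1/4000s

Overexposed by 2 stops → need 2 stops darker.
Shutter speed: 1/1000 → 1/1250 → 1/1600 → 1/2000 → 1/2500 → 1/3200 → 1/4000.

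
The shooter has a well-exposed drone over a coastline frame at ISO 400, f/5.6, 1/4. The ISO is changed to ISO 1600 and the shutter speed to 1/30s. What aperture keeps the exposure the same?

ISO: 400 → 800 → 1600 — 2 stops higher (brighter).
Shutter speed: 1/4 → 1/8 → 1/15 → 1/30 — 3 stops faster (darker).
Net change so far: 1 stop darker. Offset with the aperture: f/5.6 → f/4.

f/4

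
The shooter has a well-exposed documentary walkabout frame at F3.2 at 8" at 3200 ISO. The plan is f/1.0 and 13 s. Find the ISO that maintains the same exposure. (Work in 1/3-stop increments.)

Aperture: f/3.2 → f/2.8 → f/2.5 → f/2.2 → f/2 → f/1.8 → f/1.6 → f/1.4 → f/1.2 → f/1.1 → f/1.0 — 3 1/3 stops opened up (brighter).
Shutter speed: 8 → 10 → 13 — 2/3 stop longer (brighter).
Net change so far: 4 stops brighter. Offset with the ISO: 3200 → 2500 → 2000 → 1600 → 1250 → 1000 → 800 → 640 → 500 → 400 → 320 → 250 → 200.

ISO 200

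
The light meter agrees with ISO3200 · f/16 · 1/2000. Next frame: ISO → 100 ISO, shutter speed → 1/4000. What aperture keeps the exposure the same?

ISO: 3200 → 1600 → 800 → 400 → 200 → 100 — 5 stops lower (darker).
Shutter speed: 1/2000 → 1/4000 — 1 stop shorter (darker).
Net change so far: 6 stops darker. Offset with the aperture: f/16 → f/11 → f/8 → f/5.6 → f/4 → f/2.8 → f/2.

f/2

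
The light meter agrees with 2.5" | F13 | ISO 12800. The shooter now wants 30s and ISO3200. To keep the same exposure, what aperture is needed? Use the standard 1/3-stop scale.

f/22

Shutter speed: 2.5 → 3.2 → 4 → 5 → 6 → 8 → 10 → 13 → 15 → 20 → 25 → 30 — 3 2/3 stops slower (brighter).
ISO: 12800 → 10000 → 8000 → 6400 → 5000 → 4000 → 3200 — 2 stops lower (darker).
Net change so far: 1 2/3 stops brighter. Offset with the aperture: f/13 → f/14 → f/16 → f/18 → f/20 → f/22.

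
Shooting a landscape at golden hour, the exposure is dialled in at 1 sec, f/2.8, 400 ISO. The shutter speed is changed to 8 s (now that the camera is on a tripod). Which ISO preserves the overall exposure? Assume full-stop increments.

ISO 50

Shutter speed: 1 → 2 → 4 → 8 — 3 stops slower (brighter).
Need 3 stops darker from the ISO: 400 → 200 → 100 → 50.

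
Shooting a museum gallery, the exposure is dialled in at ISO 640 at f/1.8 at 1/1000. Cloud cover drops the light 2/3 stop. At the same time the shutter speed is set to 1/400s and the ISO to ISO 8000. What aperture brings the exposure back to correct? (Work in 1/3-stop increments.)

Scene light: 2/3 stop darker.
Shutter speed: 1/1000 → 1/800 → 1/640 → 1/500 → 1/400 — 1 1/3 stops longer (brighter).
ISO: 640 → 800 → 1000 → 1250 → 1600 → 2000 → 2500 → 3200 → 4000 → 5000 → 6400 → 8000 — 3 2/3 stops raised (brighter).
Net so far: 4 1/3 stops brighter. Aperture: f/1.8 → f/2 → f/2.2 → f/2.5 → f/2.8 → f/3.2 → f/3.5 → f/4 → f/4.5 → f/5 → f/5.6 → f/6.3 → f/7.1 → f/8.

f/8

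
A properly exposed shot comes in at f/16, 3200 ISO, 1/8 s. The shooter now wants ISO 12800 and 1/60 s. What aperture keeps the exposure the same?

f/11

ISO: 3200 → 6400 → 12800 — 2 stops higher (brighter).
Shutter speed: 1/8 → 1/15 → 1/30 → 1/60 — 3 stops faster (darker).
Net change so far: 1 stop darker. Offset with the aperture: f/16 → f/11.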